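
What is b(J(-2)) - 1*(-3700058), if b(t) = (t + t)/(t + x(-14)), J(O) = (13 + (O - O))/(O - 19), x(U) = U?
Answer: 1135917832/307 ≈ 3.7001e+6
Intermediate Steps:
J(O) = 13/(-19 + O) (J(O) = (13 + 0)/(-19 + O) = 13/(-19 + O))
b(t) = 2*t/(-14 + t) (b(t) = (t + t)/(t - 14) = (2*t)/(-14 + t) = 2*t/(-14 + t))
b(J(-2)) - 1*(-3700058) = 2*(13/(-19 - 2))/(-14 + 13/(-19 - 2)) - 1*(-3700058) = 2*(13/(-21))/(-14 + 13/(-21)) + 3700058 = 2*(13*(-1/21))/(-14 + 13*(-1/21)) + 3700058 = 2*(-13/21)/(-14 - 13/21) + 3700058 = 2*(-13/21)/(-307/21) + 3700058 = 2*(-13/21)*(-21/307) + 3700058 = 26/307 + 3700058 = 1135917832/307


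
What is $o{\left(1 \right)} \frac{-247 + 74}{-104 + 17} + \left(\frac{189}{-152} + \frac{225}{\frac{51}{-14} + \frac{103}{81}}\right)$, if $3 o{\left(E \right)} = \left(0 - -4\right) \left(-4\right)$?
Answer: $- \frac{11386315585}{106678008} \approx -106.74$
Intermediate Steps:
$o{\left(E \right)} = - \frac{16}{3}$ ($o{\left(E \right)} = \frac{\left(0 - -4\right) \left(-4\right)}{3} = \frac{\left(0 + 4\right) \left(-4\right)}{3} = \frac{4 \left(-4\right)}{3} = \frac{1}{3} \left(-16\right) = - \frac{16}{3}$)
$o{\left(1 \right)} \frac{-247 + 74}{-104 + 17} + \left(\frac{189}{-152} + \frac{225}{\frac{51}{-14} + \frac{103}{81}}\right) = - \frac{16 \frac{-247 + 74}{-104 + 17}}{3} + \left(\frac{189}{-152} + \frac{225}{\frac{51}{-14} + \frac{103}{81}}\right) = - \frac{16 \left(- \frac{173}{-87}\right)}{3} + \left(189 \left(- \frac{1}{152}\right) + \frac{225}{51 \left(- \frac{1}{14}\right) + 103 \cdot \frac{1}{81}}\right) = - \frac{16 \left(\left(-173\right) \left(- \frac{1}{87}\right)\right)}{3} + \left(- \frac{189}{152} + \frac{225}{- \frac{51}{14} + \frac{103}{81}}\right) = \left(- \frac{16}{3}\right) \frac{173}{87} + \left(- \frac{189}{152} + \frac{225}{- \frac{2689}{1134}}\right) = - \frac{2768}{261} + \left(- \frac{189}{152} + 225 \left(- \frac{1134}{2689}\right)\right) = - \frac{2768}{261} - \frac{39291021}{408728} = - \frac{11386315585}{106678008}$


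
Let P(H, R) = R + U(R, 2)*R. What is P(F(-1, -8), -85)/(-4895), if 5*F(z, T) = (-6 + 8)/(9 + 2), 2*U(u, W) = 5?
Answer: 119/1958 ≈ 0.060776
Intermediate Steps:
U(u, W) = 5/2 (U(u, W) = (½)*5 = 5/2)
F(z, T) = 2/55 (F(z, T) = ((-6 + 8)/(9 + 2))/5 = (2/11)/5 = (2*(1/11))/5 = (⅕)*(2/11) = 2/55)
P(H, R) = 7*R/2 (P(H, R) = R + 5*R/2 = 7*R/2)
P(F(-1, -8), -85)/(-4895) = ((7/2)*(-85))/(-4895) = -595/2*(-1/4895) = 119/1958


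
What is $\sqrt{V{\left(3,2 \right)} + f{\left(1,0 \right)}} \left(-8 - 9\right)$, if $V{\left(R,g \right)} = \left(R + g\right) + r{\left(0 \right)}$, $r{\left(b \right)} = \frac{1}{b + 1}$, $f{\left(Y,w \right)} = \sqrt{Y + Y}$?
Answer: $- 17 \sqrt{6 + \sqrt{2}} \approx -46.289$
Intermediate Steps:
$f{\left(Y,w \right)} = \sqrt{2} \sqrt{Y}$ ($f{\left(Y,w \right)} = \sqrt{2 Y} = \sqrt{2} \sqrt{Y}$)
$r{\left(b \right)} = \frac{1}{1 + b}$
$V{\left(R,g \right)} = 1 + R + g$ ($V{\left(R,g \right)} = \left(R + g\right) + \frac{1}{1 + 0} = \left(R + g\right) + 1^{-1} = \left(R + g\right) + 1 = 1 + R + g$)
$\sqrt{V{\left(3,2 \right)} + f{\left(1,0 \right)}} \left(-8 - 9\right) = \sqrt{\left(1 + 3 + 2\right) + \sqrt{2} \sqrt{1}} \left(-8 - 9\right) = \sqrt{6 + \sqrt{2} \cdot 1} \left(-17\right) = \sqrt{6 + \sqrt{2}} \left(-17\right) = - 17 \sqrt{6 + \sqrt{2}}$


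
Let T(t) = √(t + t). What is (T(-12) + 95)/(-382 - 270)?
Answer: -95/652 - I*√6/326 ≈ -0.14571 - 0.0075138*I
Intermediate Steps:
T(t) = √2*√t (T(t) = √(2*t) = √2*√t)
(T(-12) + 95)/(-382 - 270) = (√2*√(-12) + 95)/(-382 - 270) = (√2*(2*I*√3) + 95)/(-652) = (2*I*√6 + 95)*(-1/652) = (95 + 2*I*√6)*(-1/652) = -95/652 - I*√6/326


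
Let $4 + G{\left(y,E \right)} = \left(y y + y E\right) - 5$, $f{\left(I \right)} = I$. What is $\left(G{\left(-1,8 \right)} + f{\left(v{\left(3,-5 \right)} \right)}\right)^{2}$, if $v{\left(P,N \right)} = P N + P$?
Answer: $784$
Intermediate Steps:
$v{\left(P,N \right)} = P + N P$ ($v{\left(P,N \right)} = N P + P = P + N P$)
$G{\left(y,E \right)} = -9 + y^{2} + E y$ ($G{\left(y,E \right)} = -4 - \left(5 - y E - y y\right) = -4 - \left(5 - y^{2} - E y\right) = -4 + \left(-5 + y^{2} + E y\right) = -9 + y^{2} + E y$)
$\left(G{\left(-1,8 \right)} + f{\left(v{\left(3,-5 \right)} \right)}\right)^{2} = \left(\left(-9 + \left(-1\right)^{2} + 8 \left(-1\right)\right) + 3 \left(1 - 5\right)\right)^{2} = \left(\left(-9 + 1 - 8\right) + 3 \left(-4\right)\right)^{2} = \left(-16 - 12\right)^{2} = \left(-28\right)^{2} = 784$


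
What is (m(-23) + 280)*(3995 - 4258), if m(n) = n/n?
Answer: -73903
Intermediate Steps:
m(n) = 1
(m(-23) + 280)*(3995 - 4258) = (1 + 280)*(3995 - 4258) = 281*(-263) = -73903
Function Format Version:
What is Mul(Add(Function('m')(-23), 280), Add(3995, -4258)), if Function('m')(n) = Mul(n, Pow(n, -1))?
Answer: -73903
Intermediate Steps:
Function('m')(n) = 1
Mul(Add(Function('m')(-23), 280), Add(3995, -4258)) = Mul(Add(1, 280), Add(3995, -4258)) = Mul(281, -263) = -73903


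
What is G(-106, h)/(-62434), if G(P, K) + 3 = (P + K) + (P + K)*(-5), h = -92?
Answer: -789/62434 ≈ -0.012637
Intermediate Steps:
G(P, K) = -3 - 4*K - 4*P (G(P, K) = -3 + ((P + K) + (P + K)*(-5)) = -3 + ((K + P) + (K + P)*(-5)) = -3 + ((K + P) + (-5*K - 5*P)) = -3 + (-4*K - 4*P) = -3 - 4*K - 4*P)
G(-106, h)/(-62434) = (-3 - 4*(-92) - 4*(-106))/(-62434) = (-3 + 368 + 424)*(-1/62434) = 789*(-1/62434) = -789/62434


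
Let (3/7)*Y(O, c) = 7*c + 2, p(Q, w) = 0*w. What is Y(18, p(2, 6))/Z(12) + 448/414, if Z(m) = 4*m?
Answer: 217/184 ≈ 1.1793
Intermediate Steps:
p(Q, w) = 0
Y(O, c) = 14/3 + 49*c/3 (Y(O, c) = 7*(7*c + 2)/3 = 7*(2 + 7*c)/3 = 14/3 + 49*c/3)
Y(18, p(2, 6))/Z(12) + 448/414 = (14/3 + (49/3)*0)/((4*12)) + 448/414 = (14/3 + 0)/48 + 448*(1/414) = (14/3)*(1/48) + 224/207 = 7/72 + 224/207 = 217/184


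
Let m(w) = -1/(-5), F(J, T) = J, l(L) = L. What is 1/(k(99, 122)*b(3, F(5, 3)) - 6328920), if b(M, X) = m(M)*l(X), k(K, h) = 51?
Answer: -1/6328869 ≈ -1.5801e-7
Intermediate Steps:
m(w) = ⅕ (m(w) = -1*(-⅕) = ⅕)
b(M, X) = X/5
1/(k(99, 122)*b(3, F(5, 3)) - 6328920) = 1/(51*((⅕)*5) - 6328920) = 1/(51*1 - 6328920) = 1/(51 - 6328920) = 1/(-6328869) = -1/6328869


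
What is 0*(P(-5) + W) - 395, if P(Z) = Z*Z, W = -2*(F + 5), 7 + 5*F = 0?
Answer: -395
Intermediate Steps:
F = -7/5 (F = -7/5 + (⅕)*0 = -7/5 + 0 = -7/5 ≈ -1.4000)
W = -36/5 (W = -2*(-7/5 + 5) = -2*18/5 = -36/5 ≈ -7.2000)
P(Z) = Z²
0*(P(-5) + W) - 395 = 0*((-5)² - 36/5) - 395 = 0*(25 - 36/5) - 395 = 0*(89/5) - 395 = 0 - 395 = -395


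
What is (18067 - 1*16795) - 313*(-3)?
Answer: 2211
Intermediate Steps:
(18067 - 1*16795) - 313*(-3) = (18067 - 16795) + 939 = 1272 + 939 = 2211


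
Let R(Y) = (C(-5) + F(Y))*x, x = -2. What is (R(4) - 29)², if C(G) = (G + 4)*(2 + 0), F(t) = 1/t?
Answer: 2601/4 ≈ 650.25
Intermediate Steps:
F(t) = 1/t
C(G) = 8 + 2*G (C(G) = (4 + G)*2 = 8 + 2*G)
R(Y) = 4 - 2/Y (R(Y) = ((8 + 2*(-5)) + 1/Y)*(-2) = ((8 - 10) + 1/Y)*(-2) = (-2 + 1/Y)*(-2) = 4 - 2/Y)
(R(4) - 29)² = ((4 - 2/4) - 29)² = ((4 - 2*¼) - 29)² = ((4 - ½) - 29)² = (7/2 - 29)² = (-51/2)² = 2601/4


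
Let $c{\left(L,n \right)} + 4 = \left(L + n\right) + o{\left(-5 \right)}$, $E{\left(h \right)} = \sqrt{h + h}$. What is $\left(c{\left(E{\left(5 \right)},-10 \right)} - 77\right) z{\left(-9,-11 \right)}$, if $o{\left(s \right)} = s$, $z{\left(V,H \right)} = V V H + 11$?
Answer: $84480 - 880 \sqrt{10} \approx 81697.0$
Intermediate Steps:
$z{\left(V,H \right)} = 11 + H V^{2}$ ($z{\left(V,H \right)} = V^{2} H + 11 = H V^{2} + 11 = 11 + H V^{2}$)
$E{\left(h \right)} = \sqrt{2} \sqrt{h}$ ($E{\left(h \right)} = \sqrt{2 h} = \sqrt{2} \sqrt{h}$)
$c{\left(L,n \right)} = -9 + L + n$ ($c{\left(L,n \right)} = -4 - \left(5 - L - n\right) = -4 + \left(-5 + L + n\right) = -9 + L + n$)
$\left(c{\left(E{\left(5 \right)},-10 \right)} - 77\right) z{\left(-9,-11 \right)} = \left(\left(-9 + \sqrt{2} \sqrt{5} - 10\right) - 77\right) \left(11 - 11 \left(-9\right)^{2}\right) = \left(\left(-9 + \sqrt{10} - 10\right) - 77\right) \left(11 - 891\right) = \left(\left(-19 + \sqrt{10}\right) - 77\right) \left(11 - 891\right) = \left(-96 + \sqrt{10}\right) \left(-880\right) = 84480 - 880 \sqrt{10}$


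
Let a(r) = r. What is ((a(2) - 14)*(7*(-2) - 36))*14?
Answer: 8400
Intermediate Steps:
((a(2) - 14)*(7*(-2) - 36))*14 = ((2 - 14)*(7*(-2) - 36))*14 = -12*(-14 - 36)*14 = -12*(-50)*14 = 600*14 = 8400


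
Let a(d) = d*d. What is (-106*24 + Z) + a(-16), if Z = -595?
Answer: -2883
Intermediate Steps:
a(d) = d²
(-106*24 + Z) + a(-16) = (-106*24 - 595) + (-16)² = (-2544 - 595) + 256 = -3139 + 256 = -2883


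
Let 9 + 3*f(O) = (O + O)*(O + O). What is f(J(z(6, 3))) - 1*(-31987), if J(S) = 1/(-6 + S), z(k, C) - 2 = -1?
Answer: 2398804/75 ≈ 31984.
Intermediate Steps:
z(k, C) = 1 (z(k, C) = 2 - 1 = 1)
f(O) = -3 + 4*O²/3 (f(O) = -3 + ((O + O)*(O + O))/3 = -3 + ((2*O)*(2*O))/3 = -3 + (4*O²)/3 = -3 + 4*O²/3)
f(J(z(6, 3))) - 1*(-31987) = (-3 + 4*(1/(-6 + 1))²/3) - 1*(-31987) = (-3 + 4*(1/(-5))²/3) + 31987 = (-3 + 4*(-⅕)²/3) + 31987 = (-3 + (4/3)*(1/25)) + 31987 = (-3 + 4/75) + 31987 = -221/75 + 31987 = 2398804/75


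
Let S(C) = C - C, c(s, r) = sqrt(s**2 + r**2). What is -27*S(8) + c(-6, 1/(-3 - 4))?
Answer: sqrt(1765)/7 ≈ 6.0017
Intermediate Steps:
c(s, r) = sqrt(r**2 + s**2)
S(C) = 0
-27*S(8) + c(-6, 1/(-3 - 4)) = -27*0 + sqrt((1/(-3 - 4))**2 + (-6)**2) = 0 + sqrt((1/(-7))**2 + 36) = 0 + sqrt((-1/7)**2 + 36) = 0 + sqrt(1/49 + 36) = 0 + sqrt(1765/49) = 0 + sqrt(1765)/7 = sqrt(1765)/7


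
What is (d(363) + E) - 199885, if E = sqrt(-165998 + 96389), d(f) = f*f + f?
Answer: -67753 + I*sqrt(69609) ≈ -67753.0 + 263.83*I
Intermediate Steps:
d(f) = f + f**2 (d(f) = f**2 + f = f + f**2)
E = I*sqrt(69609) (E = sqrt(-69609) = I*sqrt(69609) ≈ 263.83*I)
(d(363) + E) - 199885 = (363*(1 + 363) + I*sqrt(69609)) - 199885 = (363*364 + I*sqrt(69609)) - 199885 = (132132 + I*sqrt(69609)) - 199885 = -67753 + I*sqrt(69609)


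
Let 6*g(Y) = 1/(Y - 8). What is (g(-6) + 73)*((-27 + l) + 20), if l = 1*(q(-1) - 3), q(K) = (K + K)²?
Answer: -6131/14 ≈ -437.93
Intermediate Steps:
g(Y) = 1/(6*(-8 + Y)) (g(Y) = 1/(6*(Y - 8)) = 1/(6*(-8 + Y)))
q(K) = 4*K² (q(K) = (2*K)² = 4*K²)
l = 1 (l = 1*(4*(-1)² - 3) = 1*(4*1 - 3) = 1*(4 - 3) = 1*1 = 1)
(g(-6) + 73)*((-27 + l) + 20) = (1/(6*(-8 - 6)) + 73)*((-27 + 1) + 20) = ((⅙)/(-14) + 73)*(-26 + 20) = ((⅙)*(-1/14) + 73)*(-6) = (-1/84 + 73)*(-6) = (6131/84)*(-6) = -6131/14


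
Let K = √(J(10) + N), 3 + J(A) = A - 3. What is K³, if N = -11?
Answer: -7*I*√7 ≈ -18.52*I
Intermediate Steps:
J(A) = -6 + A (J(A) = -3 + (A - 3) = -3 + (-3 + A) = -6 + A)
K = I*√7 (K = √((-6 + 10) - 11) = √(4 - 11) = √(-7) = I*√7 ≈ 2.6458*I)
K³ = (I*√7)³ = -7*I*√7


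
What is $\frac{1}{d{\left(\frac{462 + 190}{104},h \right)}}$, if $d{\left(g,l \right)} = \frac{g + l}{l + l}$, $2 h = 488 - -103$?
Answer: $\frac{7683}{3923} \approx 1.9585$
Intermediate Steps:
$h = \frac{591}{2}$ ($h = \frac{488 - -103}{2} = \frac{488 + 103}{2} = \frac{1}{2} \cdot 591 = \frac{591}{2} \approx 295.5$)
$d{\left(g,l \right)} = \frac{g + l}{2 l}$
$\frac{1}{d{\left(\frac{462 + 190}{104},h \right)}} = \frac{1}{\frac{1}{2} \frac{1}{\frac{591}{2}} \left(\frac{462 + 190}{104} + \frac{591}{2}\right)} = \frac{1}{\frac{1}{2} \cdot \frac{2}{591} \left(652 \cdot \frac{1}{104} + \frac{591}{2}\right)} = \frac{1}{\frac{1}{2} \cdot \frac{2}{591} \left(\frac{163}{26} + \frac{591}{2}\right)} = \frac{1}{\frac{1}{2} \cdot \frac{2}{591} \cdot \frac{3923}{13}} = \frac{1}{\frac{3923}{7683}} = \frac{7683}{3923}$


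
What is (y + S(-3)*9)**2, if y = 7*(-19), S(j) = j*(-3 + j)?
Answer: 841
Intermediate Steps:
y = -133
(y + S(-3)*9)**2 = (-133 - 3*(-3 - 3)*9)**2 = (-133 - 3*(-6)*9)**2 = (-133 + 18*9)**2 = (-133 + 162)**2 = 29**2 = 841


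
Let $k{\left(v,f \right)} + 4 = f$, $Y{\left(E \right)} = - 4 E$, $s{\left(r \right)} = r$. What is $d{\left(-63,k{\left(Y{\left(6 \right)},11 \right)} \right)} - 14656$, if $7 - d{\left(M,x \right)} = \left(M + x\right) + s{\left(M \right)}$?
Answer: $-14530$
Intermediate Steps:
$k{\left(v,f \right)} = -4 + f$
$d{\left(M,x \right)} = 7 - x - 2 M$ ($d{\left(M,x \right)} = 7 - \left(\left(M + x\right) + M\right) = 7 - \left(x + 2 M\right) = 7 - x - 2 M$)
$d{\left(-63,k{\left(Y{\left(6 \right)},11 \right)} \right)} - 14656 = \left(7 - \left(-4 + 11\right) - -126\right) - 14656 = \left(7 - 7 + 126\right) - 14656 = 126 - 14656 = -14530$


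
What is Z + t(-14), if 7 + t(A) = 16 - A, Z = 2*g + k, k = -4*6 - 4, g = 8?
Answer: 11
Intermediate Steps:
k = -28 (k = -24 - 4 = -28)
Z = -12 (Z = 2*8 - 28 = 16 - 28 = -12)
t(A) = 9 - A (t(A) = -7 + (16 - A) = 9 - A)
Z + t(-14) = -12 + (9 - 1*(-14)) = -12 + (9 + 14) = -12 + 23 = 11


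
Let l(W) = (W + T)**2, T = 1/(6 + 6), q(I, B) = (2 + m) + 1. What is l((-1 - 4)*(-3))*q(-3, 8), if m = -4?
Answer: -32761/144 ≈ -227.51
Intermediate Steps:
q(I, B) = -1 (q(I, B) = (2 - 4) + 1 = -2 + 1 = -1)
T = 1/12 ≈ 0.083333
l(W) = (1/12 + W)**2 (l(W) = (W + 1/12)**2 = (1/12 + W)**2)
l((-1 - 4)*(-3))*q(-3, 8) = ((1 + 12*((-1 - 4)*(-3)))**2/144)*(-1) = ((1 + 12*(-5*(-3)))**2/144)*(-1) = ((1 + 12*15)**2/144)*(-1) = ((1 + 180)**2/144)*(-1) = ((1/144)*181**2)*(-1) = ((1/144)*32761)*(-1) = (32761/144)*(-1) = -32761/144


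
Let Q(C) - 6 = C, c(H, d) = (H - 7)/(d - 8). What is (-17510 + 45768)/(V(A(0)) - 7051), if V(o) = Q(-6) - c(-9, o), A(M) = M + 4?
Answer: -28258/7055 ≈ -4.0054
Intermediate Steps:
c(H, d) = (-7 + H)/(-8 + d)
Q(C) = 6 + C
A(M) = 4 + M
V(o) = 16/(-8 + o) (V(o) = (6 - 6) - (-7 - 9)/(-8 + o) = 0 - (-16)/(-8 + o) = 0 + 16/(-8 + o) = 16/(-8 + o))
(-17510 + 45768)/(V(A(0)) - 7051) = (-17510 + 45768)/(16/(-8 + (4 + 0)) - 7051) = 28258/(16/(-8 + 4) - 7051) = 28258/(16/(-4) - 7051) = 28258/(16*(-1/4) - 7051) = 28258/(-4 - 7051) = 28258/(-7055) = 28258*(-1/7055) = -28258/7055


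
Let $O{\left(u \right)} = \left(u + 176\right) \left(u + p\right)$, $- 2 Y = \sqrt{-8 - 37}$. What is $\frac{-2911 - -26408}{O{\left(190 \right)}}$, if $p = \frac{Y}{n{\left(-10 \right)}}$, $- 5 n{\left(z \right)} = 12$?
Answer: $\frac{28572352}{84565215} - \frac{93988 i \sqrt{5}}{84565215} \approx 0.33787 - 0.0024852 i$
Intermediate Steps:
$n{\left(z \right)} = - \frac{12}{5}$ ($n{\left(z \right)} = \left(- \frac{1}{5}\right) 12 = - \frac{12}{5}$)
$Y = - \frac{3 i \sqrt{5}}{2}$ ($Y = - \frac{\sqrt{-8 - 37}}{2} = - \frac{\sqrt{-45}}{2} = - \frac{3 i \sqrt{5}}{2} \approx - 3.3541 i$)
$p = \frac{5 i \sqrt{5}}{8}$ ($p = \frac{\left(- \frac{3}{2}\right) i \sqrt{5}}{- \frac{12}{5}} = - \frac{3 i \sqrt{5}}{2} \left(- \frac{5}{12}\right) = \frac{5 i \sqrt{5}}{8} \approx 1.3975 i$)
$O{\left(u \right)} = \left(176 + u\right) \left(u + \frac{5 i \sqrt{5}}{8}\right)$ ($O{\left(u \right)} = \left(u + 176\right) \left(u + \frac{5 i \sqrt{5}}{8}\right) = \left(176 + u\right) \left(u + \frac{5 i \sqrt{5}}{8}\right)$)
$\frac{-2911 - -26408}{O{\left(190 \right)}} = \frac{-2911 - -26408}{190^{2} + 176 \cdot 190 + 110 i \sqrt{5} + \frac{5}{8} i 190 \sqrt{5}} = \frac{-2911 + 26408}{36100 + 33440 + 110 i \sqrt{5} + \frac{475 i \sqrt{5}}{4}} = \frac{23497}{69540 + \frac{915 i \sqrt{5}}{4}}$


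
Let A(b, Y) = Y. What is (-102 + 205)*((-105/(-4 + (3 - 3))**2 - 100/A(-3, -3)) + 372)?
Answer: 1971523/48 ≈ 41073.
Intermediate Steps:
(-102 + 205)*((-105/(-4 + (3 - 3))**2 - 100/A(-3, -3)) + 372) = (-102 + 205)*((-105/(-4 + (3 - 3))**2 - 100/(-3)) + 372) = 103*((-105/(-4 + 0)**2 - 100*(-1/3)) + 372) = 103*((-105/((-4)**2) + 100/3) + 372) = 103*((-105/16 + 100/3) + 372) = 103*(1285/48 + 372) = 103*(19141/48) = 1971523/48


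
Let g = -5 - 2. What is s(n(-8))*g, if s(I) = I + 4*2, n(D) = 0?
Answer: -56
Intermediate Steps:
g = -7
s(I) = 8 + I (s(I) = I + 8 = 8 + I)
s(n(-8))*g = (8 + 0)*(-7) = 8*(-7) = -56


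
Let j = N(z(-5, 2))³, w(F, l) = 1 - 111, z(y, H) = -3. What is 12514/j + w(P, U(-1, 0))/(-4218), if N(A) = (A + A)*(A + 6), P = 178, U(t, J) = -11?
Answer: -4345211/2049948 ≈ -2.1197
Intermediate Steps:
w(F, l) = -110
N(A) = 2*A*(6 + A) (N(A) = (2*A)*(6 + A) = 2*A*(6 + A))
j = -5832 (j = (2*(-3)*(6 - 3))³ = (2*(-3)*3)³ = (-18)³ = -5832)
12514/j + w(P, U(-1, 0))/(-4218) = 12514/(-5832) - 110/(-4218) = 12514*(-1/5832) - 110*(-1/4218) = -6257/2916 + 55/2109 = -4345211/2049948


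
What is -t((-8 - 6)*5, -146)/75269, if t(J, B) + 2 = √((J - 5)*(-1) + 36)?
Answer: 2/75269 - √111/75269 ≈ -0.00011340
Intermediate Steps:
t(J, B) = -2 + √(41 - J) (t(J, B) = -2 + √((J - 5)*(-1) + 36) = -2 + √((-5 + J)*(-1) + 36) = -2 + √((5 - J) + 36) = -2 + √(41 - J))
-t((-8 - 6)*5, -146)/75269 = -(-2 + √(41 - (-8 - 6)*5))/75269 = -(-2 + √(41 - (-14)*5))*(1/75269) = -(-2 + √(41 - 1*(-70)))*(1/75269) = -(-2 + √(41 + 70))*(1/75269) = -(-2 + √111)*(1/75269) = (2 - √111)*(1/75269) = 2/75269 - √111/75269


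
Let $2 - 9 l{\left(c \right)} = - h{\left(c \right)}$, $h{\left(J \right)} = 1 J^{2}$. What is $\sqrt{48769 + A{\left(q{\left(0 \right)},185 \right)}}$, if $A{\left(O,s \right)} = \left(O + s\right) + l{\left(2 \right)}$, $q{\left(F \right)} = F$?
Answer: $\frac{4 \sqrt{27537}}{3} \approx 221.26$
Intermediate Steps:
$h{\left(J \right)} = J^{2}$
$l{\left(c \right)} = \frac{2}{9} + \frac{c^{2}}{9}$ ($l{\left(c \right)} = \frac{2}{9} - \frac{\left(-1\right) c^{2}}{9} = \frac{2}{9} + \frac{c^{2}}{9}$)
$A{\left(O,s \right)} = \frac{2}{3} + O + s$ ($A{\left(O,s \right)} = \left(O + s\right) + \left(\frac{2}{9} + \frac{2^{2}}{9}\right) = \left(O + s\right) + \left(\frac{2}{9} + \frac{1}{9} \cdot 4\right) = \left(O + s\right) + \left(\frac{2}{9} + \frac{4}{9}\right) = \left(O + s\right) + \frac{2}{3} = \frac{2}{3} + O + s$)
$\sqrt{48769 + A{\left(q{\left(0 \right)},185 \right)}} = \sqrt{48769 + \left(\frac{2}{3} + 0 + 185\right)} = \sqrt{48769 + \frac{557}{3}} = \sqrt{\frac{146864}{3}} = \frac{4 \sqrt{27537}}{3}$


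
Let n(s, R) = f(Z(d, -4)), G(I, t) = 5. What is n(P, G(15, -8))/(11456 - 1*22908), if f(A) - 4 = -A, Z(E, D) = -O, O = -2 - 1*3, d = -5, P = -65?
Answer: 1/11452 ≈ 8.7321e-5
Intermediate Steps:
O = -5 (O = -2 - 3 = -5)
Z(E, D) = 5 (Z(E, D) = -1*(-5) = 5)
f(A) = 4 - A
n(s, R) = -1 (n(s, R) = 4 - 1*5 = 4 - 5 = -1)
n(P, G(15, -8))/(11456 - 1*22908) = -1/(11456 - 1*22908) = -1/(11456 - 22908) = -1/(-11452) = -1*(-1/11452) = 1/11452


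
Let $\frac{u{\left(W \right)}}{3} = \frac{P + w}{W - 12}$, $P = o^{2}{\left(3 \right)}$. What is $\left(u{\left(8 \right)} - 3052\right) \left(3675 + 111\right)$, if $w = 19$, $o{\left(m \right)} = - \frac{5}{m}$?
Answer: $-11616710$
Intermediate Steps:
$P = \frac{25}{9}$ ($P = \left(- \frac{5}{3}\right)^{2} = \frac{25}{9} \approx 2.7778$)
$u{\left(W \right)} = \frac{196}{3 \left(-12 + W\right)}$ ($u{\left(W \right)} = 3 \frac{\frac{25}{9} + 19}{W - 12} = 3 \frac{196}{9 \left(-12 + W\right)} = \frac{196}{3 \left(-12 + W\right)}$)
$\left(u{\left(8 \right)} - 3052\right) \left(3675 + 111\right) = \left(\frac{196}{3 \left(-12 + 8\right)} - 3052\right) \left(3675 + 111\right) = \left(\frac{196}{3 \left(-4\right)} - 3052\right) 3786 = \left(\frac{196}{3} \left(- \frac{1}{4}\right) - 3052\right) 3786 = \left(- \frac{49}{3} - 3052\right) 3786 = \left(- \frac{9205}{3}\right) 3786 = -11616710$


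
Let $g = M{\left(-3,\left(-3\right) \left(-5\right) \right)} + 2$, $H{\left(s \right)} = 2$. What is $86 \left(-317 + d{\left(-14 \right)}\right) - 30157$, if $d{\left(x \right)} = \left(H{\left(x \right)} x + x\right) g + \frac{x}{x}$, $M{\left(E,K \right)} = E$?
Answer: $-53721$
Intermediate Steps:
$g = -1$ ($g = -3 + 2 = -1$)
$d{\left(x \right)} = 1 - 3 x$ ($d{\left(x \right)} = \left(2 x + x\right) \left(-1\right) + \frac{x}{x} = 3 x \left(-1\right) + 1 = - 3 x + 1 = 1 - 3 x$)
$86 \left(-317 + d{\left(-14 \right)}\right) - 30157 = 86 \left(-317 + \left(1 - -42\right)\right) - 30157 = 86 \left(-317 + \left(1 + 42\right)\right) - 30157 = 86 \left(-317 + 43\right) - 30157 = 86 \left(-274\right) - 30157 = -23564 - 30157 = -53721$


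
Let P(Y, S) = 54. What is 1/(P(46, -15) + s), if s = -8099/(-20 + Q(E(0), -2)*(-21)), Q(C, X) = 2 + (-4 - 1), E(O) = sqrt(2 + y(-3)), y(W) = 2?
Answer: -43/5777 ≈ -0.0074433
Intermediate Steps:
E(O) = 2 (E(O) = sqrt(2 + 2) = sqrt(4) = 2)
Q(C, X) = -3 (Q(C, X) = 2 - 5 = -3)
s = -8099/43 (s = -8099/(-20 - 3*(-21)) = -8099/(-20 + 63) = -8099/43 ≈ -188.35)
1/(P(46, -15) + s) = 1/(54 - 8099/43) = 1/(-5777/43) = -43/5777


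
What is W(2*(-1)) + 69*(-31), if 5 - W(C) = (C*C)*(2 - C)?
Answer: -2150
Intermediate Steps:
W(C) = 5 - C²*(2 - C) (W(C) = 5 - C*C*(2 - C) = 5 - C²*(2 - C))
W(2*(-1)) + 69*(-31) = (5 + (2*(-1))³ - 2*(2*(-1))²) + 69*(-31) = (5 + (-2)³ - 2*(-2)²) - 2139 = (5 - 8 - 2*4) - 2139 = (5 - 8 - 8) - 2139 = -11 - 2139 = -2150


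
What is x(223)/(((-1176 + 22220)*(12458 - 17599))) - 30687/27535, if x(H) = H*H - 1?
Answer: -830327497407/744733665535 ≈ -1.1149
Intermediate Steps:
x(H) = -1 + H**2 (x(H) = H**2 - 1 = -1 + H**2)
x(223)/(((-1176 + 22220)*(12458 - 17599))) - 30687/27535 = (-1 + 223**2)/(((-1176 + 22220)*(12458 - 17599))) - 30687/27535 = (-1 + 49729)/((21044*(-5141))) - 30687*1/27535 = 49728/(-108187204) - 30687/27535 = 49728*(-1/108187204) - 30687/27535 = -12432/27046801 - 30687/27535 = -830327497407/744733665535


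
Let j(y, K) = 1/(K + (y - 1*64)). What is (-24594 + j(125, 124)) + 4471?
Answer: -3722754/185 ≈ -20123.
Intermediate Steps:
j(y, K) = 1/(-64 + K + y) (j(y, K) = 1/(K + (y - 64)) = 1/(K + (-64 + y)) = 1/(-64 + K + y))
(-24594 + j(125, 124)) + 4471 = (-24594 + 1/(-64 + 124 + 125)) + 4471 = (-24594 + 1/185) + 4471 = -4549889/185 + 4471 = -3722754/185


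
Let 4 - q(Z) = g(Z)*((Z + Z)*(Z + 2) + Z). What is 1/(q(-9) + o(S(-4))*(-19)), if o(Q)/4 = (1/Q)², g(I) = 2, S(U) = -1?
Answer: -1/306 ≈ -0.0032680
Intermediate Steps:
o(Q) = 4/Q² (o(Q) = 4*(1/Q)² = 4/Q²)
q(Z) = 4 - 2*Z - 4*Z*(2 + Z) (q(Z) = 4 - 2*((Z + Z)*(Z + 2) + Z) = 4 - 2*((2*Z)*(2 + Z) + Z) = 4 - 2*(2*Z*(2 + Z) + Z) = 4 - 2*(Z + 2*Z*(2 + Z)) = 4 - (2*Z + 4*Z*(2 + Z)) = 4 + (-2*Z - 4*Z*(2 + Z)) = 4 - 2*Z - 4*Z*(2 + Z))
1/(q(-9) + o(S(-4))*(-19)) = 1/((4 - 10*(-9) - 4*(-9)²) + (4/(-1)²)*(-19)) = 1/((4 + 90 - 4*81) + (4*1)*(-19)) = 1/((4 + 90 - 324) + 4*(-19)) = 1/(-230 - 76) = 1/(-306) = -1/306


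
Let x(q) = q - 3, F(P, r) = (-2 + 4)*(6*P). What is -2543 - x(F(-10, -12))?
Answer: -2420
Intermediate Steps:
F(P, r) = 12*P (F(P, r) = 2*(6*P) = 12*P)
x(q) = -3 + q
-2543 - x(F(-10, -12)) = -2543 - (-3 + 12*(-10)) = -2543 - (-3 - 120) = -2543 - 1*(-123) = -2543 + 123 = -2420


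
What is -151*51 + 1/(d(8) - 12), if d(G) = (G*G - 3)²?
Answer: -28563008/3709 ≈ -7701.0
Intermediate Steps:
d(G) = (-3 + G²)² (d(G) = (G² - 3)² = (-3 + G²)²)
-151*51 + 1/(d(8) - 12) = -151*51 + 1/((-3 + 8²)² - 12) = -7701 + 1/((-3 + 64)² - 12) = -7701 + 1/(61² - 12) = -7701 + 1/(3721 - 12) = -7701 + 1/3709 = -28563008/3709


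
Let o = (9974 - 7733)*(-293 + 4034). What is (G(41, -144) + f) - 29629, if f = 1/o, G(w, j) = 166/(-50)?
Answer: -6210623873423/209589525 ≈ -29632.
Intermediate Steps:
o = 8383581 (o = 2241*3741 = 8383581)
G(w, j) = -83/25 (G(w, j) = 166*(-1/50) = -83/25)
f = 1/8383581 ≈ 1.1928e-7
(G(41, -144) + f) - 29629 = (-83/25 + 1/8383581) - 29629 = -695837198/209589525 - 29629 = -6210623873423/209589525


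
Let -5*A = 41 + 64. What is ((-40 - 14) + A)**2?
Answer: 5625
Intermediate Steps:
A = -21 (A = -(41 + 64)/5 = -1/5*105 = -21)
((-40 - 14) + A)**2 = ((-40 - 14) - 21)**2 = (-54 - 21)**2 = (-75)**2 = 5625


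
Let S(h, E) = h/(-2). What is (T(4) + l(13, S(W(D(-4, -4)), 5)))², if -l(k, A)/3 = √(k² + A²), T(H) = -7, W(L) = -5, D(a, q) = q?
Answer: 6505/4 + 21*√701 ≈ 2182.3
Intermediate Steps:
S(h, E) = -h/2 (S(h, E) = h*(-½) = -h/2)
l(k, A) = -3*√(A² + k²) (l(k, A) = -3*√(k² + A²) = -3*√(A² + k²))
(T(4) + l(13, S(W(D(-4, -4)), 5)))² = (-7 - 3*√((-½*(-5))² + 13²))² = (-7 - 3*√((5/2)² + 169))² = (-7 - 3*√(25/4 + 169))² = (-7 - 3*√701/2)²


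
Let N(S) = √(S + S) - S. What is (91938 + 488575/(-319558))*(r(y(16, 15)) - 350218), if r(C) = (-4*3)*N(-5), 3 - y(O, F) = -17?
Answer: -5145414780916231/159779 - 176274208974*I*√10/159779 ≈ -3.2203e+10 - 3.4887e+6*I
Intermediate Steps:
y(O, F) = 20 (y(O, F) = 3 - 1*(-17) = 3 + 17 = 20)
N(S) = -S + √2*√S (N(S) = √(2*S) - S = √2*√S - S = -S + √2*√S)
r(C) = -60 - 12*I*√10 (r(C) = (-4*3)*(-1*(-5) + √2*√(-5)) = -12*(5 + √2*(I*√5)) = -12*(5 + I*√10) = -60 - 12*I*√10)
(91938 + 488575/(-319558))*(r(y(16, 15)) - 350218) = (91938 + 488575/(-319558))*((-60 - 12*I*√10) - 350218) = (91938 + 488575*(-1/319558))*(-350278 - 12*I*√10) = (91938 - 488575/319558)*(-350278 - 12*I*√10) = 29379034829*(-350278 - 12*I*√10)/319558 = -5145414780916231/159779 - 176274208974*I*√10/159779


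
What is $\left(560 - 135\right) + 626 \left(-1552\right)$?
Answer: $-971127$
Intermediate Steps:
$\left(560 - 135\right) + 626 \left(-1552\right) = \left(560 - 135\right) - 971552 = 425 - 971552 = -971127$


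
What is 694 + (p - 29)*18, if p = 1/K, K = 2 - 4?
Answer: 163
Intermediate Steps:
K = -2
p = -½ (p = 1/(-2) = -½ ≈ -0.50000)
694 + (p - 29)*18 = 694 + (-½ - 29)*18 = 694 - 59/2*18 = 694 - 531 = 163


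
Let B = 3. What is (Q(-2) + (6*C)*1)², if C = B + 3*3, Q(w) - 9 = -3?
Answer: 6084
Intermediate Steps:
Q(w) = 6 (Q(w) = 9 - 3 = 6)
C = 12 (C = 3 + 3*3 = 3 + 9 = 12)
(Q(-2) + (6*C)*1)² = (6 + (6*12)*1)² = (6 + 72*1)² = (6 + 72)² = 78² = 6084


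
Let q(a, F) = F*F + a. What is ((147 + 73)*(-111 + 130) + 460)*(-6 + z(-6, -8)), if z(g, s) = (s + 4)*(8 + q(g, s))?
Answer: -1252800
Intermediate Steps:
q(a, F) = a + F² (q(a, F) = F² + a = a + F²)
z(g, s) = (4 + s)*(8 + g + s²) (z(g, s) = (s + 4)*(8 + (g + s²)) = (4 + s)*(8 + g + s²))
((147 + 73)*(-111 + 130) + 460)*(-6 + z(-6, -8)) = ((147 + 73)*(-111 + 130) + 460)*(-6 + (32 + 4*(-6) + 4*(-8)² + 8*(-8) - 8*(-6 + (-8)²))) = (220*19 + 460)*(-6 + (32 - 24 + 4*64 - 64 - 8*(-6 + 64))) = (4180 + 460)*(-6 + (32 - 24 + 256 - 64 - 8*58)) = 4640*(-6 + (32 - 24 + 256 - 64 - 464)) = 4640*(-6 - 264) = 4640*(-270) = -1252800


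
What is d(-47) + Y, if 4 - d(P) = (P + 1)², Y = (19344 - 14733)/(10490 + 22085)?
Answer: -68793789/32575 ≈ -2111.9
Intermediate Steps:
Y = 4611/32575 ≈ 0.14155
d(P) = 4 - (1 + P)² (d(P) = 4 - (P + 1)² = 4 - (1 + P)²)
d(-47) + Y = (4 - (1 - 47)²) + 4611/32575 = (4 - 1*(-46)²) + 4611/32575 = (4 - 1*2116) + 4611/32575 = (4 - 2116) + 4611/32575 = -2112 + 4611/32575 = -68793789/32575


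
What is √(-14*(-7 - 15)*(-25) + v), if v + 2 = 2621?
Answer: I*√5081 ≈ 71.281*I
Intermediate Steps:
v = 2619 (v = -2 + 2621 = 2619)
√(-14*(-7 - 15)*(-25) + v) = √(-14*(-7 - 15)*(-25) + 2619) = √(-14*(-22)*(-25) + 2619) = √(308*(-25) + 2619) = √(-7700 + 2619) = √(-5081) = I*√5081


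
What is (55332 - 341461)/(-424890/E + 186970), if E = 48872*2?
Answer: -13983696488/9137385395 ≈ -1.5304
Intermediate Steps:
E = 97744
(55332 - 341461)/(-424890/E + 186970) = (55332 - 341461)/(-424890/97744 + 186970) = -286129/(-424890*1/97744 + 186970) = -286129/(-212445/48872 + 186970) = -286129/9137385395/48872 = -286129*48872/9137385395 = -13983696488/9137385395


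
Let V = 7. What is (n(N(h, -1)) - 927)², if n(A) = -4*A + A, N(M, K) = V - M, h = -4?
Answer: 921600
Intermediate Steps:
N(M, K) = 7 - M
n(A) = -3*A
(n(N(h, -1)) - 927)² = (-3*(7 - 1*(-4)) - 927)² = (-3*(7 + 4) - 927)² = (-3*11 - 927)² = (-33 - 927)² = (-960)² = 921600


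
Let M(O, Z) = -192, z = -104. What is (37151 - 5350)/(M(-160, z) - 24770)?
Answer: -4543/3566 ≈ -1.2740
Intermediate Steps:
(37151 - 5350)/(M(-160, z) - 24770) = (37151 - 5350)/(-192 - 24770) = 31801/(-24962) = 31801*(-1/24962) = -4543/3566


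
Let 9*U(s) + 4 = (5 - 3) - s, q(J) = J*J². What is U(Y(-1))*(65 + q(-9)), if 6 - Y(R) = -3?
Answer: 7304/9 ≈ 811.56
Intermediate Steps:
Y(R) = 9 (Y(R) = 6 - 1*(-3) = 6 + 3 = 9)
q(J) = J³
U(s) = -2/9 - s/9 (U(s) = -4/9 + ((5 - 3) - s)/9 = -4/9 + (2 - s)/9 = -4/9 + (2/9 - s/9) = -2/9 - s/9)
U(Y(-1))*(65 + q(-9)) = (-2/9 - ⅑*9)*(65 + (-9)³) = (-2/9 - 1)*(65 - 729) = -11/9*(-664) = 7304/9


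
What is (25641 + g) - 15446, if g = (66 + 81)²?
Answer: 31804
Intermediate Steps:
g = 21609 (g = 147² = 21609)
(25641 + g) - 15446 = (25641 + 21609) - 15446 = 47250 - 15446 = 31804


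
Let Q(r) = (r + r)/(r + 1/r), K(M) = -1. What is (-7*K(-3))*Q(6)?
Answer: 504/37 ≈ 13.622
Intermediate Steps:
Q(r) = 2*r/(r + 1/r) (Q(r) = (2*r)/(r + 1/r) = 2*r/(r + 1/r))
(-7*K(-3))*Q(6) = (-7*(-1))*(2*6²/(1 + 6²)) = 7*(2*36/(1 + 36)) = 7*(2*36/37) = 7*(2*36*(1/37)) = 7*(72/37) = 504/37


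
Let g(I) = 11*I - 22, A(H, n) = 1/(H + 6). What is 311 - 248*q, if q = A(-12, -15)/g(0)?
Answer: 10201/33 ≈ 309.12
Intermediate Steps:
A(H, n) = 1/(6 + H)
g(I) = -22 + 11*I
q = 1/132 (q = 1/((6 - 12)*(-22 + 11*0)) = 1/((-6)*(-22 + 0)) = -⅙/(-22) = -⅙*(-1/22) = 1/132 ≈ 0.0075758)
311 - 248*q = 311 - 248*1/132 = 311 - 62/33 = 10201/33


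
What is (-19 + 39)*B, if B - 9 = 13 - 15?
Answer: 140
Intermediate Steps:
B = 7 (B = 9 + (13 - 15) = 9 - 2 = 7)
(-19 + 39)*B = (-19 + 39)*7 = 20*7 = 140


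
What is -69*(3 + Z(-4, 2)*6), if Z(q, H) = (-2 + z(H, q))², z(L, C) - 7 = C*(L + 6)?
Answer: -302013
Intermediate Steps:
z(L, C) = 7 + C*(6 + L) (z(L, C) = 7 + C*(L + 6) = 7 + C*(6 + L))
Z(q, H) = (5 + 6*q + H*q)² (Z(q, H) = (-2 + (7 + 6*q + q*H))² = (-2 + (7 + 6*q + H*q))² = (5 + 6*q + H*q)²)
-69*(3 + Z(-4, 2)*6) = -69*(3 + (5 + 6*(-4) + 2*(-4))²*6) = -69*(3 + (5 - 24 - 8)²*6) = -69*(3 + (-27)²*6) = -69*(3 + 729*6) = -69*(3 + 4374) = -69*4377 = -302013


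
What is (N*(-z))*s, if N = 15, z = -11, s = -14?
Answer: -2310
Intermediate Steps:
(N*(-z))*s = (15*(-1*(-11)))*(-14) = (15*11)*(-14) = 165*(-14) = -2310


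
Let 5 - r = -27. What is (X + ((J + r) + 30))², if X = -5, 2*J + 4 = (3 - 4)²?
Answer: 12321/4 ≈ 3080.3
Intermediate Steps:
r = 32 (r = 5 - 1*(-27) = 5 + 27 = 32)
J = -3/2 (J = -2 + (3 - 4)²/2 = -2 + (½)*(-1)² = -2 + (½)*1 = -2 + ½ = -3/2 ≈ -1.5000)
(X + ((J + r) + 30))² = (-5 + ((-3/2 + 32) + 30))² = (-5 + (61/2 + 30))² = (-5 + 121/2)² = (111/2)² = 12321/4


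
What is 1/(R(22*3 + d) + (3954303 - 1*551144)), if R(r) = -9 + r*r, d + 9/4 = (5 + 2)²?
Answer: 16/54653801 ≈ 2.9275e-7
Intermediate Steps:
d = 187/4 (d = -9/4 + (5 + 2)² = -9/4 + 7² = -9/4 + 49 = 187/4 ≈ 46.750)
R(r) = -9 + r²
1/(R(22*3 + d) + (3954303 - 1*551144)) = 1/((-9 + (22*3 + 187/4)²) + (3954303 - 1*551144)) = 1/((-9 + (66 + 187/4)²) + (3954303 - 551144)) = 1/((-9 + (451/4)²) + 3403159) = 1/((-9 + 203401/16) + 3403159) = 1/(203257/16 + 3403159) = 1/(54653801/16) = 16/54653801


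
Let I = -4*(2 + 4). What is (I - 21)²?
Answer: 2025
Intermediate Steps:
I = -24 (I = -4*6 = -24)
(I - 21)² = (-24 - 21)² = (-45)² = 2025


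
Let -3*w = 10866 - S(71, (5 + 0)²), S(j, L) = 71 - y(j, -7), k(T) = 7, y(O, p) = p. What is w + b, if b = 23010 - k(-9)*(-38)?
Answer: 19680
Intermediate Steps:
b = 23276 (b = 23010 - 7*(-38) = 23010 - 1*(-266) = 23010 + 266 = 23276)
S(j, L) = 78 (S(j, L) = 71 - 1*(-7) = 71 + 7 = 78)
w = -3596 (w = -(10866 - 1*78)/3 = -(10866 - 78)/3 = -⅓*10788 = -3596)
w + b = -3596 + 23276 = 19680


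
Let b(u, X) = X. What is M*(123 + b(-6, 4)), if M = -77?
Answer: -9779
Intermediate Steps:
M*(123 + b(-6, 4)) = -77*(123 + 4) = -77*127 = -9779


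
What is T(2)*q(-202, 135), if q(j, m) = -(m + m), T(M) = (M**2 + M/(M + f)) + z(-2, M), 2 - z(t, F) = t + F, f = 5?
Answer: -11880/7 ≈ -1697.1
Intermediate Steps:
z(t, F) = 2 - F - t (z(t, F) = 2 - (t + F) = 2 - (F + t) = 2 + (-F - t) = 2 - F - t)
T(M) = 4 + M**2 - M + M/(5 + M) (T(M) = (M**2 + M/(M + 5)) + (2 - M - 1*(-2)) = (M**2 + M/(5 + M)) + (2 - M + 2) = (M**2 + M/(5 + M)) + (4 - M) = 4 + M**2 - M + M/(5 + M))
q(j, m) = -2*m
T(2)*q(-202, 135) = ((20 + 2**3 + 4*2**2)/(5 + 2))*(-2*135) = ((20 + 8 + 4*4)/7)*(-270) = ((20 + 8 + 16)/7)*(-270) = ((1/7)*44)*(-270) = (44/7)*(-270) = -11880/7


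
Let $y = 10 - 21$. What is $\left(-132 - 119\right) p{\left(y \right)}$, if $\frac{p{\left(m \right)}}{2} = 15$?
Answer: $-7530$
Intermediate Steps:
$y = -11$ ($y = 10 - 21 = -11$)
$p{\left(m \right)} = 30$ ($p{\left(m \right)} = 2 \cdot 15 = 30$)
$\left(-132 - 119\right) p{\left(y \right)} = \left(-132 - 119\right) 30 = \left(-251\right) 30 = -7530$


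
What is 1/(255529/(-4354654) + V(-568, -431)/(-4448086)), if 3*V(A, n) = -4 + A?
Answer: -29054813238366/1703677020197 ≈ -17.054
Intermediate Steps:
V(A, n) = -4/3 + A/3 (V(A, n) = (-4 + A)/3 = -4/3 + A/3)
1/(255529/(-4354654) + V(-568, -431)/(-4448086)) = 1/(255529/(-4354654) + (-4/3 + (1/3)*(-568))/(-4448086)) = 1/(255529*(-1/4354654) + (-4/3 - 568/3)*(-1/4448086)) = 1/(-255529/4354654 - 572/3*(-1/4448086)) = 1/(-255529/4354654 + 286/6672129) = 1/(-1703677020197/29054813238366) = -29054813238366/1703677020197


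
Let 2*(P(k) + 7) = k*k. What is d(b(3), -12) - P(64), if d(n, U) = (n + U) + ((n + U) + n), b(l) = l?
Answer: -2056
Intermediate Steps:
d(n, U) = 2*U + 3*n (d(n, U) = (U + n) + ((U + n) + n) = (U + n) + (U + 2*n) = 2*U + 3*n)
P(k) = -7 + k²/2 (P(k) = -7 + (k*k)/2 = -7 + k²/2)
d(b(3), -12) - P(64) = (2*(-12) + 3*3) - (-7 + (½)*64²) = (-24 + 9) - (-7 + (½)*4096) = -15 - (-7 + 2048) = -15 - 1*2041 = -15 - 2041 = -2056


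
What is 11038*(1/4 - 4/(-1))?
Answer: 93823/2 ≈ 46912.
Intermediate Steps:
11038*(1/4 - 4/(-1)) = 11038*(1*(1/4) - 4*(-1)) = 11038*(1/4 + 4) = 11038*(17/4) = 93823/2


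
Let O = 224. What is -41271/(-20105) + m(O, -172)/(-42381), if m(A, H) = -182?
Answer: 1752765361/852070005 ≈ 2.0571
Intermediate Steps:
-41271/(-20105) + m(O, -172)/(-42381) = -41271/(-20105) - 182/(-42381) = -41271*(-1/20105) - 182*(-1/42381) = 41271/20105 + 182/42381 = 1752765361/852070005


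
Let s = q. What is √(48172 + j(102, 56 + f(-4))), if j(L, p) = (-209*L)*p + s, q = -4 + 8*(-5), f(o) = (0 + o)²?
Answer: 4*I*√92923 ≈ 1219.3*I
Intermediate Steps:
f(o) = o²
q = -44 (q = -4 - 40 = -44)
s = -44
j(L, p) = -44 - 209*L*p (j(L, p) = (-209*L)*p - 44 = -209*L*p - 44 = -44 - 209*L*p)
√(48172 + j(102, 56 + f(-4))) = √(48172 + (-44 - 209*102*(56 + (-4)²))) = √(48172 + (-44 - 209*102*(56 + 16))) = √(48172 + (-44 - 209*102*72)) = √(48172 + (-44 - 1534896)) = √(48172 - 1534940) = √(-1486768) = 4*I*√92923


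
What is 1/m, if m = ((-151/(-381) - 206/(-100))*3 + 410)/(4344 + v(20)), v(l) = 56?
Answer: 27940000/2650293 ≈ 10.542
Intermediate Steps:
m = 2650293/27940000 (m = ((-151/(-381) - 206/(-100))*3 + 410)/(4344 + 56) = ((-151*(-1/381) - 206*(-1/100))*3 + 410)/4400 = ((151/381 + 103/50)*3 + 410)*(1/4400) = ((46793/19050)*3 + 410)*(1/4400) = (46793/6350 + 410)*(1/4400) = (2650293/6350)*(1/4400) = 2650293/27940000 ≈ 0.094857)
1/m = 1/(2650293/27940000) = 27940000/2650293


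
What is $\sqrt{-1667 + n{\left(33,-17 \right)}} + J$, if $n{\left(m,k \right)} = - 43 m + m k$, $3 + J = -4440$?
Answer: $-4443 + i \sqrt{3647} \approx -4443.0 + 60.39 i$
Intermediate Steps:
$J = -4443$ ($J = -3 - 4440 = -4443$)
$n{\left(m,k \right)} = - 43 m + k m$
$\sqrt{-1667 + n{\left(33,-17 \right)}} + J = \sqrt{-1667 + 33 \left(-43 - 17\right)} - 4443 = \sqrt{-1667 + 33 \left(-60\right)} - 4443 = \sqrt{-1667 - 1980} - 4443 = \sqrt{-3647} - 4443 = i \sqrt{3647} - 4443 = -4443 + i \sqrt{3647}$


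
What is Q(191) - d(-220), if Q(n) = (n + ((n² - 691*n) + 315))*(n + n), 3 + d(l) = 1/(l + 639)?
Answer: -15204548396/419 ≈ -3.6288e+7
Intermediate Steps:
d(l) = -3 + 1/(639 + l) (d(l) = -3 + 1/(l + 639) = -3 + 1/(639 + l))
Q(n) = 2*n*(315 + n² - 690*n) (Q(n) = (n + (315 + n² - 691*n))*(2*n) = (315 + n² - 690*n)*(2*n) = 2*n*(315 + n² - 690*n))
Q(191) - d(-220) = 2*191*(315 + 191² - 690*191) - (-1916 - 3*(-220))/(639 - 220) = 2*191*(315 + 36481 - 131790) - (-1916 + 660)/419 = 2*191*(-94994) - (-1256)/419 = -36287708 - 1*(-1256/419) = -36287708 + 1256/419 = -15204548396/419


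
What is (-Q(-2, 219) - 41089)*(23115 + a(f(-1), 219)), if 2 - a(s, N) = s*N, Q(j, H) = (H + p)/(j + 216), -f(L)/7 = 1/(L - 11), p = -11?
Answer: -404300629039/428 ≈ -9.4463e+8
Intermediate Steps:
f(L) = -7/(-11 + L) (f(L) = -7/(L - 11) = -7/(-11 + L))
Q(j, H) = (-11 + H)/(216 + j) (Q(j, H) = (H - 11)/(j + 216) = (-11 + H)/(216 + j))
a(s, N) = 2 - N*s (a(s, N) = 2 - s*N = 2 - N*s)
(-Q(-2, 219) - 41089)*(23115 + a(f(-1), 219)) = (-(-11 + 219)/(216 - 2) - 41089)*(23115 + (2 - 1*219*(-7/(-11 - 1)))) = (-208/214 - 41089)*(23115 + (2 - 1*219*(-7/(-12)))) = (-208/214 - 41089)*(23115 + (2 - 1*219*(-7*(-1/12)))) = (-1*104/107 - 41089)*(23115 + (2 - 1*219*7/12)) = (-104/107 - 41089)*(23115 + (2 - 511/4)) = -4396627*(23115 - 503/4)/107 = -4396627/107*91957/4 = -404300629039/428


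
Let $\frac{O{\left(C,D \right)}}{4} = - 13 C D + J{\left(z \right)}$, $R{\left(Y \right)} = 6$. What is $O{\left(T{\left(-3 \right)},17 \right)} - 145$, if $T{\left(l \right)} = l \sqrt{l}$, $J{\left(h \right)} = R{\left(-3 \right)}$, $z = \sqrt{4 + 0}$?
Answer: $-121 + 2652 i \sqrt{3} \approx -121.0 + 4593.4 i$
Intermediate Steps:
$z = 2$ ($z = \sqrt{4} = 2$)
$J{\left(h \right)} = 6$
$T{\left(l \right)} = l^{\frac{3}{2}}$
$O{\left(C,D \right)} = 24 - 52 C D$ ($O{\left(C,D \right)} = 4 \left(- 13 C D + 6\right) = 4 \left(6 - 13 C D\right) = 24 - 52 C D$)
$O{\left(T{\left(-3 \right)},17 \right)} - 145 = \left(24 - 52 \left(-3\right)^{\frac{3}{2}} \cdot 17\right) - 145 = \left(24 - 52 \left(- 3 i \sqrt{3}\right) 17\right) - 145 = \left(24 + 2652 i \sqrt{3}\right) - 145 = -121 + 2652 i \sqrt{3}$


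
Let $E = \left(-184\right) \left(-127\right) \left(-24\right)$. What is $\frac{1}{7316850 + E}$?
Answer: $\frac{1}{6756018} \approx 1.4802 \cdot 10^{-7}$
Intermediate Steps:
$E = -560832$ ($E = 23368 \left(-24\right) = -560832$)
$\frac{1}{7316850 + E} = \frac{1}{7316850 - 560832} = \frac{1}{6756018}$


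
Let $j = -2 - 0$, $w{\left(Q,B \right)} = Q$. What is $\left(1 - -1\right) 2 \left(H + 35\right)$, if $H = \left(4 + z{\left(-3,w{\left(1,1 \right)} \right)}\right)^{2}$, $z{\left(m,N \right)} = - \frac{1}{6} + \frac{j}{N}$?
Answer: $\frac{1381}{9} \approx 153.44$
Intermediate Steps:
$j = -2$ ($j = -2 + 0 = -2$)
$z{\left(m,N \right)} = - \frac{1}{6} - \frac{2}{N}$
$H = \frac{121}{36}$ ($H = \left(4 + \frac{-12 - 1}{6 \cdot 1}\right)^{2} = \left(4 + \frac{1}{6} \cdot 1 \left(-12 - 1\right)\right)^{2} = \left(4 + \frac{1}{6} \cdot 1 \left(-13\right)\right)^{2} = \left(4 - \frac{13}{6}\right)^{2} = \left(\frac{11}{6}\right)^{2} = \frac{121}{36} \approx 3.3611$)
$\left(1 - -1\right) 2 \left(H + 35\right) = \left(1 - -1\right) 2 \left(\frac{121}{36} + 35\right) = \left(1 + 1\right) 2 \cdot \frac{1381}{36} = 2 \cdot 2 \cdot \frac{1381}{36} = 4 \cdot \frac{1381}{36} = \frac{1381}{9}$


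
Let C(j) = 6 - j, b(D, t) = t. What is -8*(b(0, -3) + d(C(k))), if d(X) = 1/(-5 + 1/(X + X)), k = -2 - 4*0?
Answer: 2024/79 ≈ 25.620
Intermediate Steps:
k = -2 (k = -2 + 0 = -2)
d(X) = 1/(-5 + 1/(2*X))
-8*(b(0, -3) + d(C(k))) = -8*(-3 - 2*(6 - 1*(-2))/(-1 + 10*(6 - 1*(-2)))) = -8*(-3 - 2*(6 + 2)/(-1 + 10*(6 + 2))) = -8*(-3 - 2*8/(-1 + 10*8)) = -8*(-3 - 2*8/(-1 + 80)) = -8*(-3 - 2*8/79) = -8*(-3 - 2*8*1/79) = -8*(-3 - 16/79) = -8*(-253/79) = 2024/79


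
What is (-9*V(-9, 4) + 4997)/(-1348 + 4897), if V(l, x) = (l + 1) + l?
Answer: 5150/3549 ≈ 1.4511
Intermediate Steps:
V(l, x) = 1 + 2*l (V(l, x) = (1 + l) + l = 1 + 2*l)
(-9*V(-9, 4) + 4997)/(-1348 + 4897) = (-9*(1 + 2*(-9)) + 4997)/(-1348 + 4897) = (-9*(1 - 18) + 4997)/3549 = (-9*(-17) + 4997)*(1/3549) = (153 + 4997)*(1/3549) = 5150*(1/3549) = 5150/3549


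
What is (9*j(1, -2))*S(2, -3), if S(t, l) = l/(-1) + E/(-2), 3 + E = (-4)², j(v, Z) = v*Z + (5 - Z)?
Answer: -315/2 ≈ -157.50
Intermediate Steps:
j(v, Z) = 5 - Z + Z*v (j(v, Z) = Z*v + (5 - Z) = 5 - Z + Z*v)
E = 13 (E = -3 + (-4)² = -3 + 16 = 13)
S(t, l) = -13/2 - l (S(t, l) = l/(-1) + 13/(-2) = l*(-1) + 13*(-½) = -l - 13/2 = -13/2 - l)
(9*j(1, -2))*S(2, -3) = (9*(5 - 1*(-2) - 2*1))*(-13/2 - 1*(-3)) = (9*(5 + 2 - 2))*(-13/2 + 3) = (9*5)*(-7/2) = 45*(-7/2) = -315/2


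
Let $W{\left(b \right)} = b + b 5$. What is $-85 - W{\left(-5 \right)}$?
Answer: $-55$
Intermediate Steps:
$W{\left(b \right)} = 6 b$ ($W{\left(b \right)} = b + 5 b = 6 b$)
$-85 - W{\left(-5 \right)} = -85 - 6 \left(-5\right) = -85 - -30 = -85 + 30 = -55$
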